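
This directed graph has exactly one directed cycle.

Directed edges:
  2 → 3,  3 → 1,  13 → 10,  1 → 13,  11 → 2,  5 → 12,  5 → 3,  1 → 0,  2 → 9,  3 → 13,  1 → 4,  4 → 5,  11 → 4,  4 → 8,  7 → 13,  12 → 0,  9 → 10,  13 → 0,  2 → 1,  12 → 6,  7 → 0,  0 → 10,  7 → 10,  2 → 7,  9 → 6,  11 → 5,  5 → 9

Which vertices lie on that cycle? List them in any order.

DFS with gray/black marking from 4:
4 gray
  5 gray
    9 gray
      6 gray
      6 black
      10 gray
      10 black
    9 black
    3 gray
      13 gray
        0 gray
          0→10: 10 black — skip
        0 black
        13→10: 10 black — skip
      13 black
      1 gray
        1→0: 0 black — skip
        1→13: 13 black — skip
        1→4: 4 is gray → back edge
Back edge closes the cycle 4 → 5 → 3 → 1 → 4; its vertices are {1, 3, 4, 5}.

1, 3, 4, 5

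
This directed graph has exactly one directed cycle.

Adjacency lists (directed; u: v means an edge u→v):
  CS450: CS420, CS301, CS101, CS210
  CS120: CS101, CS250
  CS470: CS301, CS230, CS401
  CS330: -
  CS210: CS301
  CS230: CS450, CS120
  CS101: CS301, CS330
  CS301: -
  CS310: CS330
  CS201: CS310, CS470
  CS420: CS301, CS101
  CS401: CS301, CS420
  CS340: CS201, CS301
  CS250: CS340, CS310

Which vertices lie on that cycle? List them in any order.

CS120, CS201, CS230, CS250, CS340, CS470

DFS with gray/black marking from CS250:
CS250 gray
  CS340 gray
    CS201 gray
      CS310 gray
        CS330 gray
        CS330 black
      CS310 black
      CS470 gray
        CS301 gray
        CS301 black
        CS230 gray
          CS450 gray
            CS420 gray
              CS420→CS301: CS301 black — skip
              CS101 gray
                CS101→CS301: CS301 black — skip
                CS101→CS330: CS330 black — skip
              CS101 black
            CS420 black
            CS450→CS301: CS301 black — skip
            CS450→CS101: CS101 black — skip
            CS210 gray
              CS210→CS301: CS301 black — skip
            CS210 black
          CS450 black
          CS120 gray
            CS120→CS101: CS101 black — skip
            CS120→CS250: CS250 is gray → back edge
Back edge closes the cycle CS250 → CS340 → CS201 → CS470 → CS230 → CS120 → CS250; its vertices are {CS120, CS201, CS230, CS250, CS340, CS470}.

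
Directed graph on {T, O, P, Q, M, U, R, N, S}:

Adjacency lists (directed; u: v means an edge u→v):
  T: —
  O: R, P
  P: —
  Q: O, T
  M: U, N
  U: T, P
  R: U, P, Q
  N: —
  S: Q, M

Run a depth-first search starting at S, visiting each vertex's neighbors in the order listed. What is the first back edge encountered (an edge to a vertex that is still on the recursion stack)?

DFS from S (visiting each vertex's neighbors in the order listed); mark gray on enter, black on exit:
S gray
  Q gray
    O gray
      R gray
        U gray
          T gray
          T black
          P gray
          P black
        U black
        R→P: P black — skip
        R→Q: Q is gray → back edge
First back edge: R → Q.

R->Q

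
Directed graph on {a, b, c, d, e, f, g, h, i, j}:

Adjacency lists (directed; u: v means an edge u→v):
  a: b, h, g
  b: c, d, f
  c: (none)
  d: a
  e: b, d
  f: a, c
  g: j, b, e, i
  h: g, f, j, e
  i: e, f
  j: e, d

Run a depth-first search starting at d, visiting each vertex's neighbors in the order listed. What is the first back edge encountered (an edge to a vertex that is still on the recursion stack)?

b->d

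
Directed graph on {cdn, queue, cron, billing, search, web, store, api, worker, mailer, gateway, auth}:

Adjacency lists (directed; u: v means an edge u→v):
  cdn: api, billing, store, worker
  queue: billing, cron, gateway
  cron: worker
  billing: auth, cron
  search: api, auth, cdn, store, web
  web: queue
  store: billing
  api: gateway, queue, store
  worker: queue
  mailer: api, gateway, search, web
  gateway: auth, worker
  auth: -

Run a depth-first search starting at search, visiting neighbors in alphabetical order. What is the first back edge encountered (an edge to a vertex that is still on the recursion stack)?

cron→worker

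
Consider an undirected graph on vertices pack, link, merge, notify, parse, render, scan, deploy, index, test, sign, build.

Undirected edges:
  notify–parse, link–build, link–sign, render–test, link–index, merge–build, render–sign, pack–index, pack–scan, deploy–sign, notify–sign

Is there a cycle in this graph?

DFS, tracking each vertex's parent; an edge to a visited non-parent vertex closes a cycle.
Start from merge:
visit merge (parent –)
  visit build (parent merge)
    build–merge: parent, skip
    visit link (parent build)
      link–build: parent, skip
      visit index (parent link)
        visit pack (parent index)
          visit scan (parent pack)
            scan–pack: parent, skip
          pack–index: parent, skip
        index–link: parent, skip
      visit sign (parent link)
        sign–link: parent, skip
        visit notify (parent sign)
          visit parse (parent notify)
            parse–notify: parent, skip
          notify–sign: parent, skip
        visit deploy (parent sign)
          deploy–sign: parent, skip
        visit render (parent sign)
          visit test (parent render)
            test–render: parent, skip
          render–sign: parent, skip
No non-parent visited neighbor found — the graph is a forest.

No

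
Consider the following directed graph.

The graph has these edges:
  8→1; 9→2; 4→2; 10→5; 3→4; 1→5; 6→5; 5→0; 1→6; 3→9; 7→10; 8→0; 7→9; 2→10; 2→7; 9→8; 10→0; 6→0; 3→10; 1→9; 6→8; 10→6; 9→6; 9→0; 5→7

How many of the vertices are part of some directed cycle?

8

A vertex is on a directed cycle iff it belongs to a strongly connected component of size ≥ 2 (or has a self-loop).
The vertices on cycles are {1, 2, 5, 6, 7, 8, 9, 10} — 8 in total.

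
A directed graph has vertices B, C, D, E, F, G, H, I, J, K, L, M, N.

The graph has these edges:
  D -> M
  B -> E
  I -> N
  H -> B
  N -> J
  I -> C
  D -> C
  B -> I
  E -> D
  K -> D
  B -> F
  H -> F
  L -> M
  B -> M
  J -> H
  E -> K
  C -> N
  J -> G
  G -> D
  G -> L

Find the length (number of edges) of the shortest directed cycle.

For each vertex v, BFS finds the shortest path from v back to v.
The shortest such closed walk is J → H → B → I → N → J, length 5.

5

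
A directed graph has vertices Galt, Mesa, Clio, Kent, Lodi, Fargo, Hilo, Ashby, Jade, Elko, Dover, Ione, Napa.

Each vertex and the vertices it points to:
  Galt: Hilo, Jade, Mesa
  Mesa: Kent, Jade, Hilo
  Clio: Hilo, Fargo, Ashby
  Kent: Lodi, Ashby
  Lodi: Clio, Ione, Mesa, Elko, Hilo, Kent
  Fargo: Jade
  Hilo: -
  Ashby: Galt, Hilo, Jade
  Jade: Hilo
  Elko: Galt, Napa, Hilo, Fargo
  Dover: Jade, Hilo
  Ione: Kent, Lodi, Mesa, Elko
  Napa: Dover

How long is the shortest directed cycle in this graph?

For each vertex v, BFS finds the shortest path from v back to v.
The shortest such closed walk is Lodi → Ione → Lodi, length 2.

2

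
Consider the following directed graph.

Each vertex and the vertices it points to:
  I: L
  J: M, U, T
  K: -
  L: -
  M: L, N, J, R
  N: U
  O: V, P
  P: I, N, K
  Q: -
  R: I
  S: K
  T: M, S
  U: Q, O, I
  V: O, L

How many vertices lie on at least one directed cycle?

A vertex is on a directed cycle iff it belongs to a strongly connected component of size ≥ 2 (or has a self-loop).
The vertices on cycles are {J, M, N, O, P, T, U, V} — 8 in total.

8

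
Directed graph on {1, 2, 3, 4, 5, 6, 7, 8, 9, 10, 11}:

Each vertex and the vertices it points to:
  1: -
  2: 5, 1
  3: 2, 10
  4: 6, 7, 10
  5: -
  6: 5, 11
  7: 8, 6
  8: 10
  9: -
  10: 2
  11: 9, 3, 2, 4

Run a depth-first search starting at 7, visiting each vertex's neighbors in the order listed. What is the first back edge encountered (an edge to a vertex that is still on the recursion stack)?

4->6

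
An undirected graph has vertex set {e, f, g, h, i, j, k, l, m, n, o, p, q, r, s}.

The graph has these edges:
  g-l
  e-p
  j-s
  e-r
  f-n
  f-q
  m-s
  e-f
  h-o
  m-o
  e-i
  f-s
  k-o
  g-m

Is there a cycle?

DFS, tracking each vertex's parent; an edge to a visited non-parent vertex closes a cycle.
Start from f:
visit f (parent –)
  visit s (parent f)
    visit j (parent s)
      j–s: parent, skip
    visit m (parent s)
      visit g (parent m)
        g–m: parent, skip
        visit l (parent g)
          l–g: parent, skip
      m–s: parent, skip
      visit o (parent m)
        visit h (parent o)
          h–o: parent, skip
        visit k (parent o)
          k–o: parent, skip
        o–m: parent, skip
    s–f: parent, skip
  visit e (parent f)
    e–f: parent, skip
    visit i (parent e)
      i–e: parent, skip
    visit p (parent e)
      p–e: parent, skip
    visit r (parent e)
      r–e: parent, skip
  visit q (parent f)
    q–f: parent, skip
  visit n (parent f)
    n–f: parent, skip
No non-parent visited neighbor found — the graph is a forest.

No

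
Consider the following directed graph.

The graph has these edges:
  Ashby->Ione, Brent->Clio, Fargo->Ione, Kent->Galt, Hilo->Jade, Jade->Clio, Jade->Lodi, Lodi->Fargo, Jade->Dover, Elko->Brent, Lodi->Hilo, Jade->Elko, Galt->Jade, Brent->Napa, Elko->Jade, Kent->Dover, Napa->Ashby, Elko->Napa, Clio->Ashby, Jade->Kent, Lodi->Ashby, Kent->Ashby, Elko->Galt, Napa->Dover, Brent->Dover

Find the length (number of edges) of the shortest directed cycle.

For each vertex v, BFS finds the shortest path from v back to v.
The shortest such closed walk is Jade → Elko → Jade, length 2.

2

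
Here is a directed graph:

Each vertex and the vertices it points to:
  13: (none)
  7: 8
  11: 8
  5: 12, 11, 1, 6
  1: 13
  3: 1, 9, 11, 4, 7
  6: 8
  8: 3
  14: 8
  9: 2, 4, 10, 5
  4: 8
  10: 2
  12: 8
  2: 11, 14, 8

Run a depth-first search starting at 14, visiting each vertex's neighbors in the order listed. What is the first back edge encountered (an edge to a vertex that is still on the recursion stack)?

DFS from 14 (visiting each vertex's neighbors in the order listed); mark gray on enter, black on exit:
14 gray
  8 gray
    3 gray
      1 gray
        13 gray
        13 black
      1 black
      9 gray
        2 gray
          11 gray
            11→8: 8 is gray → back edge
First back edge: 11 → 8.

11→8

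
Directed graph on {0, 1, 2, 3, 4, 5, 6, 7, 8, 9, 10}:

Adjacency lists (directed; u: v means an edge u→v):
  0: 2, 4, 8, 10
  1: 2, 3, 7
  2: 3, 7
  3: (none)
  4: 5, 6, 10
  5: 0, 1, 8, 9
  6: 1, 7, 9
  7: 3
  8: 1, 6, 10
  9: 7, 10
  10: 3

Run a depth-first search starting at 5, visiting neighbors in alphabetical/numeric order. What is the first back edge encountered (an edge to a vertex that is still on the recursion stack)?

DFS from 5 (visiting neighbors in alphabetical/numeric order); mark gray on enter, black on exit:
5 gray
  0 gray
    2 gray
      3 gray
      3 black
      7 gray
        7→3: 3 black — skip
      7 black
    2 black
    4 gray
      4→5: 5 is gray → back edge
First back edge: 4 → 5.

4→5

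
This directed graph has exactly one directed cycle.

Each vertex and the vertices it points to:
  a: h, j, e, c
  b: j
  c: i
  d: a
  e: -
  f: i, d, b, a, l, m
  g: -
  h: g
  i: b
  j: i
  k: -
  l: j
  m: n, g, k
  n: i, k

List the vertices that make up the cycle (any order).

DFS with gray/black marking from b:
b gray
  j gray
    i gray
      i→b: b is gray → back edge
Back edge closes the cycle b → j → i → b; its vertices are {b, i, j}.

b, i, j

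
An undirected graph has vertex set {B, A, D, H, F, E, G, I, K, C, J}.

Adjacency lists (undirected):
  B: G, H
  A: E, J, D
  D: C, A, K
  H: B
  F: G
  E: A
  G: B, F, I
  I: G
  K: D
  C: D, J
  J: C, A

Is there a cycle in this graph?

DFS, tracking each vertex's parent; an edge to a visited non-parent vertex closes a cycle.
Start from A:
visit A (parent –)
  visit E (parent A)
    E–A: parent, skip
  visit J (parent A)
    visit C (parent J)
      visit D (parent C)
        D–C: parent, skip
        D–A: A visited and ≠ parent → cycle
Cycle: A – J – C – D – A.

Yes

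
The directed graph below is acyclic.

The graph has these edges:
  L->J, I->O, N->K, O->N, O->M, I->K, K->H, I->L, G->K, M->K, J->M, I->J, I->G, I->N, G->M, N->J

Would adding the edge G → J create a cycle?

No

Adding G→J creates a cycle iff J can already reach G.
Explore from J: no path reaches G. The graph stays acyclic.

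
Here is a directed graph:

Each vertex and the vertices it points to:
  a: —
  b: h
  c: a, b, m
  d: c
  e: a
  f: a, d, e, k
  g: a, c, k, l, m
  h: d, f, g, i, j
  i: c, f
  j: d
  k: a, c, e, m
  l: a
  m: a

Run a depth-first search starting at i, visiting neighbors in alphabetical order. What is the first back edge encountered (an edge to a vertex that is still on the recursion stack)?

d->c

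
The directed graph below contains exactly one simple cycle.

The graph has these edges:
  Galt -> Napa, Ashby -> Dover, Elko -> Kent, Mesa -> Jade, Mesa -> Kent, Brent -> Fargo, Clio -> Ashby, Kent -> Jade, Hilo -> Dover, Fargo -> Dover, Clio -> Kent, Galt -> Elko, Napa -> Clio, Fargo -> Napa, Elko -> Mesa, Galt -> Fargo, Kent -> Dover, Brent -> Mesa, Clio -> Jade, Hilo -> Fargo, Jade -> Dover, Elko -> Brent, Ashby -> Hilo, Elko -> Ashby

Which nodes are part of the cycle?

Clio, Hilo, Napa, Ashby, Fargo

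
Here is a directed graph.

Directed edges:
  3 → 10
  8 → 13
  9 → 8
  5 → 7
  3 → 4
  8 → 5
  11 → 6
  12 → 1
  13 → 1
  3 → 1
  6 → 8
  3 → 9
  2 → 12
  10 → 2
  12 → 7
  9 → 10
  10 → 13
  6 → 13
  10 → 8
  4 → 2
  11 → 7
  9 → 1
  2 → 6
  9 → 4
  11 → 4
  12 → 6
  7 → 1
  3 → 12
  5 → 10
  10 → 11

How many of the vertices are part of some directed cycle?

A vertex is on a directed cycle iff it belongs to a strongly connected component of size ≥ 2 (or has a self-loop).
The vertices on cycles are {2, 4, 5, 6, 8, 10, 11, 12} — 8 in total.

8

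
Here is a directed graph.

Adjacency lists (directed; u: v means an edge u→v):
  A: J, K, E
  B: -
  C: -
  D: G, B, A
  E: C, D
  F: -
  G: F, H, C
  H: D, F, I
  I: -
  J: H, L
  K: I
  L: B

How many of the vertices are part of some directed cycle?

6

A vertex is on a directed cycle iff it belongs to a strongly connected component of size ≥ 2 (or has a self-loop).
The vertices on cycles are {A, D, E, G, H, J} — 6 in total.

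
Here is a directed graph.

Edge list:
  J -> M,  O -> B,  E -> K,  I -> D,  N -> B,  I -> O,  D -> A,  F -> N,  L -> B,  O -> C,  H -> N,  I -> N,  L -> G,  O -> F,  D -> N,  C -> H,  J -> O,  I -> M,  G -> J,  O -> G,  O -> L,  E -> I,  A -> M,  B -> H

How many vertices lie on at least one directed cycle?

7

A vertex is on a directed cycle iff it belongs to a strongly connected component of size ≥ 2 (or has a self-loop).
The vertices on cycles are {B, G, H, J, L, N, O} — 7 in total.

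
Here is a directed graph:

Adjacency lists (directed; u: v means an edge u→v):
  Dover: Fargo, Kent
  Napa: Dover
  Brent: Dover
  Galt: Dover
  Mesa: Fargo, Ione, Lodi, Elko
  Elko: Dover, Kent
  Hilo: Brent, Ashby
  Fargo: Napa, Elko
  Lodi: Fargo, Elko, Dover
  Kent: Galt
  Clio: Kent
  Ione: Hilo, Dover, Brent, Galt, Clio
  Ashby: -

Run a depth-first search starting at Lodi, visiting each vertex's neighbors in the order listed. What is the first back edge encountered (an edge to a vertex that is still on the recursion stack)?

DFS from Lodi (visiting each vertex's neighbors in the order listed); mark gray on enter, black on exit:
Lodi gray
  Fargo gray
    Napa gray
      Dover gray
        Dover→Fargo: Fargo is gray → back edge
First back edge: Dover → Fargo.

Dover->Fargo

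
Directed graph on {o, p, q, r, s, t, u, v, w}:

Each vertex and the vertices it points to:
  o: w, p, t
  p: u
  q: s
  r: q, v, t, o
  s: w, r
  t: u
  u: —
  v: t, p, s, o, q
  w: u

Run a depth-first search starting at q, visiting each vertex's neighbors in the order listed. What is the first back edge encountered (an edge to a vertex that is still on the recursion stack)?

DFS from q (visiting each vertex's neighbors in the order listed); mark gray on enter, black on exit:
q gray
  s gray
    w gray
      u gray
      u black
    w black
    r gray
      r→q: q is gray → back edge
First back edge: r → q.

r→q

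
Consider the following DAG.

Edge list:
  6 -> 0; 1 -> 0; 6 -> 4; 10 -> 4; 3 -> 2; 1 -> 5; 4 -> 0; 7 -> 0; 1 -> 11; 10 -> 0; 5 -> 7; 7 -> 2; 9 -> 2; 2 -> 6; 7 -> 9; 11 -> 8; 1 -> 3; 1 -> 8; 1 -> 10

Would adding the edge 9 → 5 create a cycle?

Yes

Adding 9→5 creates a cycle iff 5 can already reach 9.
Path from 5: 5 → 7 → 9.
So 5 → … → 9 → 5 is a cycle.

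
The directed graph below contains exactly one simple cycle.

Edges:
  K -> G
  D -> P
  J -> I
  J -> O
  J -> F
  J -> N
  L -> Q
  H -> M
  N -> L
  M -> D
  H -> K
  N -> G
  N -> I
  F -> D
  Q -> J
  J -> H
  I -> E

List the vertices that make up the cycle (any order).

DFS with gray/black marking from J:
J gray
  N gray
    G gray
    G black
    I gray
      E gray
      E black
    I black
    L gray
      Q gray
        Q→J: J is gray → back edge
Back edge closes the cycle J → N → L → Q → J; its vertices are {J, L, N, Q}.

J, L, N, Q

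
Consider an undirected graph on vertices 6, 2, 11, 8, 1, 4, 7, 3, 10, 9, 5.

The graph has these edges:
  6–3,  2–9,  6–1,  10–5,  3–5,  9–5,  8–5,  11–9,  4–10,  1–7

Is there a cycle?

DFS, tracking each vertex's parent; an edge to a visited non-parent vertex closes a cycle.
Start from 9:
visit 9 (parent –)
  visit 11 (parent 9)
    11–9: parent, skip
  visit 5 (parent 9)
    visit 3 (parent 5)
      3–5: parent, skip
      visit 6 (parent 3)
        visit 1 (parent 6)
          visit 7 (parent 1)
            7–1: parent, skip
          1–6: parent, skip
        6–3: parent, skip
    visit 8 (parent 5)
      8–5: parent, skip
    5–9: parent, skip
    visit 10 (parent 5)
      10–5: parent, skip
      visit 4 (parent 10)
        4–10: parent, skip
  visit 2 (parent 9)
    2–9: parent, skip
No non-parent visited neighbor found — the graph is a forest.

No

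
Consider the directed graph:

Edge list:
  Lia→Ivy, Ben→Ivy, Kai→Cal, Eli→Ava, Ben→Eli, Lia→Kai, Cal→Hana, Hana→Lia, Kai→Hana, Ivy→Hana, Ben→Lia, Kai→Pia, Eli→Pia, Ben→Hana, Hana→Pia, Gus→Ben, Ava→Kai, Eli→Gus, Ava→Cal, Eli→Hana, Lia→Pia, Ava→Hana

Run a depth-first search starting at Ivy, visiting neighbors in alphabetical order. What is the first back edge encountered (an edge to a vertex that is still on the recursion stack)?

Lia→Ivy

DFS from Ivy (visiting neighbors in alphabetical order); mark gray on enter, black on exit:
Ivy gray
  Hana gray
    Lia gray
      Lia→Ivy: Ivy is gray → back edge
First back edge: Lia → Ivy.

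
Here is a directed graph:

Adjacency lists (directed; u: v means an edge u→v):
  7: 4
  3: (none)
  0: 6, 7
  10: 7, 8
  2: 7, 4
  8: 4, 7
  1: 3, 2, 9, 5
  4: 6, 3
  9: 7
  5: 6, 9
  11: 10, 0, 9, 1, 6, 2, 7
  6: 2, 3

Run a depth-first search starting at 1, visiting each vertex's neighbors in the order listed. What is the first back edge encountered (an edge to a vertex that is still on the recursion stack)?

6->2

DFS from 1 (visiting each vertex's neighbors in the order listed); mark gray on enter, black on exit:
1 gray
  3 gray
  3 black
  2 gray
    7 gray
      4 gray
        6 gray
          6→2: 2 is gray → back edge
First back edge: 6 → 2.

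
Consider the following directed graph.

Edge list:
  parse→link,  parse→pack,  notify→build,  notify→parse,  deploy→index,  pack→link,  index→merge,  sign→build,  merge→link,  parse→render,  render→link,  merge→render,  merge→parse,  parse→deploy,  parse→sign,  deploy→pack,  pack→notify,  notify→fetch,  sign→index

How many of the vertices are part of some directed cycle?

A vertex is on a directed cycle iff it belongs to a strongly connected component of size ≥ 2 (or has a self-loop).
The vertices on cycles are {pack, sign, index, merge, parse, deploy, notify} — 7 in total.

7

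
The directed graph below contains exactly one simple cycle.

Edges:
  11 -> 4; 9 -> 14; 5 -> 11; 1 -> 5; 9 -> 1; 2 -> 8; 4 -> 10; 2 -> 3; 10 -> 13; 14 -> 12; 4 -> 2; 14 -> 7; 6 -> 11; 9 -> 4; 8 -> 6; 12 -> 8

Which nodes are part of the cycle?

2, 4, 6, 8, 11

DFS with gray/black marking from 4:
4 gray
  10 gray
    13 gray
    13 black
  10 black
  2 gray
    8 gray
      6 gray
        11 gray
          11→4: 4 is gray → back edge
Back edge closes the cycle 4 → 2 → 8 → 6 → 11 → 4; its vertices are {2, 4, 6, 8, 11}.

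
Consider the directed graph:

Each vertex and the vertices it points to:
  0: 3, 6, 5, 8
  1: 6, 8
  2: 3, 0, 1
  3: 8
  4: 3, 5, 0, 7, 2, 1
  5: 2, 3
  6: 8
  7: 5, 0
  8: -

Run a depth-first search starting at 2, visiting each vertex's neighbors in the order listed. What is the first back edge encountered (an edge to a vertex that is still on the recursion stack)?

DFS from 2 (visiting each vertex's neighbors in the order listed); mark gray on enter, black on exit:
2 gray
  3 gray
    8 gray
    8 black
  3 black
  0 gray
    0→3: 3 black — skip
    6 gray
      6→8: 8 black — skip
    6 black
    5 gray
      5→2: 2 is gray → back edge
First back edge: 5 → 2.

5→2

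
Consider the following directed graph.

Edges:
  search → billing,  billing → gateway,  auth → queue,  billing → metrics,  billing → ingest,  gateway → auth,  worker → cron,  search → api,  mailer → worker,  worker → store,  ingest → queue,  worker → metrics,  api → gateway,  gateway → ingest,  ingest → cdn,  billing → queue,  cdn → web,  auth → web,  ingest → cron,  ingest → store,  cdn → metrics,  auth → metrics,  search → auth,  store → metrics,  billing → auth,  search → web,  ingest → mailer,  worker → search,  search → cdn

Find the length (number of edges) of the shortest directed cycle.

5

For each vertex v, BFS finds the shortest path from v back to v.
The shortest such closed walk is search → billing → ingest → mailer → worker → search, length 5.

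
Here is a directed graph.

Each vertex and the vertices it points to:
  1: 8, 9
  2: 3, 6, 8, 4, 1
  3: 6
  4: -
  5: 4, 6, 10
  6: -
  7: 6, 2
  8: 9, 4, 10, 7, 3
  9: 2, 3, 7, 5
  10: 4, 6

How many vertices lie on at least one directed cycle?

5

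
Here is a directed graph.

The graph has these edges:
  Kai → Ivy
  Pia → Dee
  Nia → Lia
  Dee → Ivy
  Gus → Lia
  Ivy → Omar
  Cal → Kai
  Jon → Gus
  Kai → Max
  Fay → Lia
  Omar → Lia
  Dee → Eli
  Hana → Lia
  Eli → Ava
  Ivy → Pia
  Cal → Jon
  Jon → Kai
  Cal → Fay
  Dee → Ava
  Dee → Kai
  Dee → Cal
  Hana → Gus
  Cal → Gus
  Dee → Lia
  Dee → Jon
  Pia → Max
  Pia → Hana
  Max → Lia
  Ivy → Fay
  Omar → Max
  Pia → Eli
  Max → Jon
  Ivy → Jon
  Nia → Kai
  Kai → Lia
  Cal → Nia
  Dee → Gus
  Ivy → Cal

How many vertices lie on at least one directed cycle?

9

A vertex is on a directed cycle iff it belongs to a strongly connected component of size ≥ 2 (or has a self-loop).
The vertices on cycles are {Cal, Dee, Ivy, Jon, Kai, Max, Nia, Pia, Omar} — 9 in total.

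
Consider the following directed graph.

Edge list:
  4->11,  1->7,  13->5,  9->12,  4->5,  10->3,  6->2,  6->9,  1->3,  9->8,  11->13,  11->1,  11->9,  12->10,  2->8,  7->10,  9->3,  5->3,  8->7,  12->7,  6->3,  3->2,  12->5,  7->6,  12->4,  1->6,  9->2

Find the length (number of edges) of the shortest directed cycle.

For each vertex v, BFS finds the shortest path from v back to v.
The shortest such closed walk is 11 → 9 → 12 → 4 → 11, length 4.

4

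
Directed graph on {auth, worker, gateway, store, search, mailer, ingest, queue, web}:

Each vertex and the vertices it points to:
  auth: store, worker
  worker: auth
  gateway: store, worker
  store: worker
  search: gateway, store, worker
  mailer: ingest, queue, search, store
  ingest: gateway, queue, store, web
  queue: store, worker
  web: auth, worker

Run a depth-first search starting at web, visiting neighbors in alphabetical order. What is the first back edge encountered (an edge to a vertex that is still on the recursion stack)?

worker->auth

DFS from web (visiting neighbors in alphabetical order); mark gray on enter, black on exit:
web gray
  auth gray
    store gray
      worker gray
        worker→auth: auth is gray → back edge
First back edge: worker → auth.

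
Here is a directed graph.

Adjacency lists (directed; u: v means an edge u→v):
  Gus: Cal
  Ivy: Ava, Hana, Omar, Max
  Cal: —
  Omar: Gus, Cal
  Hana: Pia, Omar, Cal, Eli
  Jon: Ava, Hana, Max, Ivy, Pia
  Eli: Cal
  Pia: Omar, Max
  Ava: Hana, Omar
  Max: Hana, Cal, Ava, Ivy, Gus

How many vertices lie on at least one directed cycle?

5

A vertex is on a directed cycle iff it belongs to a strongly connected component of size ≥ 2 (or has a self-loop).
The vertices on cycles are {Ava, Ivy, Max, Pia, Hana} — 5 in total.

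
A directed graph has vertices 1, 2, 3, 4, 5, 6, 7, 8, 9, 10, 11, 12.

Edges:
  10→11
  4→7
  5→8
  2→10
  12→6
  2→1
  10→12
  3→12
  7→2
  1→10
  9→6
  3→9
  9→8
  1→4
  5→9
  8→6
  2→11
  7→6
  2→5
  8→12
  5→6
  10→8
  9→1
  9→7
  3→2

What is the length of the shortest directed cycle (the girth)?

4

For each vertex v, BFS finds the shortest path from v back to v.
The shortest such closed walk is 2 → 5 → 9 → 7 → 2, length 4.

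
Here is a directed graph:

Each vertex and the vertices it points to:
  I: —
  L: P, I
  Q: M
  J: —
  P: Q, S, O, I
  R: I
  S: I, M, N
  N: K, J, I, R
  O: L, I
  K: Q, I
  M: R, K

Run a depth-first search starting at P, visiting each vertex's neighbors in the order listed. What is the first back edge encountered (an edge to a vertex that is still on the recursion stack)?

DFS from P (visiting each vertex's neighbors in the order listed); mark gray on enter, black on exit:
P gray
  Q gray
    M gray
      R gray
        I gray
        I black
      R black
      K gray
        K→Q: Q is gray → back edge
First back edge: K → Q.

K→Q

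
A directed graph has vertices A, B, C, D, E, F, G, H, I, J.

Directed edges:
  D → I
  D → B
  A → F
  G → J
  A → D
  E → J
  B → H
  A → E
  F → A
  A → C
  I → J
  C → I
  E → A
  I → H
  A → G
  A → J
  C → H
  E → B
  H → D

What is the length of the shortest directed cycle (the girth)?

2

For each vertex v, BFS finds the shortest path from v back to v.
The shortest such closed walk is E → A → E, length 2.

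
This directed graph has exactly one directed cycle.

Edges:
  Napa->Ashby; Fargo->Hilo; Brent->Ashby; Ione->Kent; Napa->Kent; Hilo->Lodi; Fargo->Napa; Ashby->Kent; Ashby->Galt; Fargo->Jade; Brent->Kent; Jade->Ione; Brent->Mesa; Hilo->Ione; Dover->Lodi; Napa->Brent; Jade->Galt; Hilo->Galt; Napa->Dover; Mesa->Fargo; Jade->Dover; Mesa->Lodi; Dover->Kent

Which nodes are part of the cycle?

Mesa, Napa, Brent, Fargo

DFS with gray/black marking from Fargo:
Fargo gray
  Jade gray
    Galt gray
    Galt black
    Ione gray
      Kent gray
      Kent black
    Ione black
    Dover gray
      Dover→Kent: Kent black — skip
      Lodi gray
      Lodi black
    Dover black
  Jade black
  Napa gray
    Napa→Dover: Dover black — skip
    Ashby gray
      Ashby→Kent: Kent black — skip
      Ashby→Galt: Galt black — skip
    Ashby black
    Napa→Kent: Kent black — skip
    Brent gray
      Brent→Ashby: Ashby black — skip
      Mesa gray
        Mesa→Lodi: Lodi black — skip
        Mesa→Fargo: Fargo is gray → back edge
Back edge closes the cycle Fargo → Napa → Brent → Mesa → Fargo; its vertices are {Mesa, Napa, Brent, Fargo}.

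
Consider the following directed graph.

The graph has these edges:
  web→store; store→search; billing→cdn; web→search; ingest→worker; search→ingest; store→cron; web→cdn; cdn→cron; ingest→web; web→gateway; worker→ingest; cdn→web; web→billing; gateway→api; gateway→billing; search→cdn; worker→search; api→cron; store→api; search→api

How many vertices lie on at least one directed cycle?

A vertex is on a directed cycle iff it belongs to a strongly connected component of size ≥ 2 (or has a self-loop).
The vertices on cycles are {cdn, web, store, ingest, search, worker, billing, gateway} — 8 in total.

8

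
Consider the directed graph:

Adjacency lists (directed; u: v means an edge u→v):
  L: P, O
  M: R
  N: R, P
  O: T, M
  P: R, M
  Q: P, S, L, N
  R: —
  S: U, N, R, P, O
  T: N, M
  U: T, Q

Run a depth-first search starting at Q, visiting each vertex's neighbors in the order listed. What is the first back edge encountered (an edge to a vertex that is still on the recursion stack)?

U→Q

DFS from Q (visiting each vertex's neighbors in the order listed); mark gray on enter, black on exit:
Q gray
  P gray
    R gray
    R black
    M gray
      M→R: R black — skip
    M black
  P black
  S gray
    U gray
      T gray
        N gray
          N→R: R black — skip
          N→P: P black — skip
        N black
        T→M: M black — skip
      T black
      U→Q: Q is gray → back edge
First back edge: U → Q.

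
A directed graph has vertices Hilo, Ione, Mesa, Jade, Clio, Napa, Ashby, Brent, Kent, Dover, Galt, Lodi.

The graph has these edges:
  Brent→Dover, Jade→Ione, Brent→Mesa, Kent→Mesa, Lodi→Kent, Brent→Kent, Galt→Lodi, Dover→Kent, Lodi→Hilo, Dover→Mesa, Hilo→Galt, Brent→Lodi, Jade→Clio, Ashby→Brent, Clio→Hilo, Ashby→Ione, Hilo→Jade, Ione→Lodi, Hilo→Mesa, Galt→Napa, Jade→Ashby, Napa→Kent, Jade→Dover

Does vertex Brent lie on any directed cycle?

Yes

Brent is on a cycle iff Brent can reach itself via ≥1 edge.
Brent → Lodi → Hilo → Jade → Ashby → Brent — yes.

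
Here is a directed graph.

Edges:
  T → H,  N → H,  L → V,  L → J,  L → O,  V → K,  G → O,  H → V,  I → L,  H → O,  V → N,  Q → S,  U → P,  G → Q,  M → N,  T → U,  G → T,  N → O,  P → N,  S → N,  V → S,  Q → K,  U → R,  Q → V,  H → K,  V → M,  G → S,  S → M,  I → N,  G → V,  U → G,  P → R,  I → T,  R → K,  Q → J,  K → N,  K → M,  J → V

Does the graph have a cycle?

Yes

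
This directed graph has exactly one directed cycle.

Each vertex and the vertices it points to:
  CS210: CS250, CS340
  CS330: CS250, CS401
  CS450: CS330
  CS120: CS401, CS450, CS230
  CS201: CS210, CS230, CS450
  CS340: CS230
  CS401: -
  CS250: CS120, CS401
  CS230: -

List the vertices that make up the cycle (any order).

DFS with gray/black marking from CS450:
CS450 gray
  CS330 gray
    CS250 gray
      CS120 gray
        CS401 gray
        CS401 black
        CS120→CS450: CS450 is gray → back edge
Back edge closes the cycle CS450 → CS330 → CS250 → CS120 → CS450; its vertices are {CS120, CS250, CS330, CS450}.

CS120, CS250, CS330, CS450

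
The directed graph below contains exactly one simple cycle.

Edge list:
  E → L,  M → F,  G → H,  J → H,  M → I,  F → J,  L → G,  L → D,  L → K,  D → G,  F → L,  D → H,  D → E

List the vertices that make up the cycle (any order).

D, E, L

DFS with gray/black marking from L:
L gray
  D gray
    E gray
      E→L: L is gray → back edge
Back edge closes the cycle L → D → E → L; its vertices are {D, E, L}.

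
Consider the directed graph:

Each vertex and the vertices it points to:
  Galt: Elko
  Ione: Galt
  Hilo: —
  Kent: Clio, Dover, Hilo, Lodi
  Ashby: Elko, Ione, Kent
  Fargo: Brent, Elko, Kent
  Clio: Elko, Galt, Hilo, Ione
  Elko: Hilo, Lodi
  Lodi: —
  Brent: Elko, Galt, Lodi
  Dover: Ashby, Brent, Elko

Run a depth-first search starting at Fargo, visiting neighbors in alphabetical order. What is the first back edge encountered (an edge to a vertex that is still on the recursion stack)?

Ashby->Kent

DFS from Fargo (visiting neighbors in alphabetical order); mark gray on enter, black on exit:
Fargo gray
  Brent gray
    Elko gray
      Hilo gray
      Hilo black
      Lodi gray
      Lodi black
    Elko black
    Galt gray
      Galt→Elko: Elko black — skip
    Galt black
    Brent→Lodi: Lodi black — skip
  Brent black
  Fargo→Elko: Elko black — skip
  Kent gray
    Clio gray
      Clio→Elko: Elko black — skip
      Clio→Galt: Galt black — skip
      Clio→Hilo: Hilo black — skip
      Ione gray
        Ione→Galt: Galt black — skip
      Ione black
    Clio black
    Dover gray
      Ashby gray
        Ashby→Elko: Elko black — skip
        Ashby→Ione: Ione black — skip
        Ashby→Kent: Kent is gray → back edge
First back edge: Ashby → Kent.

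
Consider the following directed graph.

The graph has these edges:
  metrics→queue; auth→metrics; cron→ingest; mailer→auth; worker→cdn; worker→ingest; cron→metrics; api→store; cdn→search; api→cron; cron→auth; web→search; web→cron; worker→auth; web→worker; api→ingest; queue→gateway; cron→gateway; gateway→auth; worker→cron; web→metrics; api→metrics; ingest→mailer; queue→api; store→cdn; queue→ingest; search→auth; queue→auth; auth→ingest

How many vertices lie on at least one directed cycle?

A vertex is on a directed cycle iff it belongs to a strongly connected component of size ≥ 2 (or has a self-loop).
The vertices on cycles are {api, cdn, auth, cron, queue, store, ingest, mailer, search, gateway, metrics} — 11 in total.

11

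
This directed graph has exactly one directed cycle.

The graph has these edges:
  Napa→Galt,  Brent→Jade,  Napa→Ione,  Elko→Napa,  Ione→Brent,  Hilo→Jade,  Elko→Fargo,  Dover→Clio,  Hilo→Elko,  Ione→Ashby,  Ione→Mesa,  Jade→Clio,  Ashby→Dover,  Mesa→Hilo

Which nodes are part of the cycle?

DFS with gray/black marking from Napa:
Napa gray
  Ione gray
    Mesa gray
      Hilo gray
        Elko gray
          Elko→Napa: Napa is gray → back edge
Back edge closes the cycle Napa → Ione → Mesa → Hilo → Elko → Napa; its vertices are {Elko, Hilo, Ione, Mesa, Napa}.

Elko, Hilo, Ione, Mesa, Napa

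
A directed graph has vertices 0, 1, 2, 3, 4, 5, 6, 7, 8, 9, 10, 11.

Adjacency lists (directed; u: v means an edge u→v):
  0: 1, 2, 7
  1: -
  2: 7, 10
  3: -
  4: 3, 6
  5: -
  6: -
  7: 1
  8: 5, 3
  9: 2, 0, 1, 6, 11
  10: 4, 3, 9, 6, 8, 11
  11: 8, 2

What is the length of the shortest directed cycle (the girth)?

3

For each vertex v, BFS finds the shortest path from v back to v.
The shortest such closed walk is 10 → 11 → 2 → 10, length 3.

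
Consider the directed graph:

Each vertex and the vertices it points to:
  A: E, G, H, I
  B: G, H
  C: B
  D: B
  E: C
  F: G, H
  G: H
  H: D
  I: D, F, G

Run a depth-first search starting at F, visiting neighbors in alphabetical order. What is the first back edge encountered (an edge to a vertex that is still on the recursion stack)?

B->G

DFS from F (visiting neighbors in alphabetical order); mark gray on enter, black on exit:
F gray
  G gray
    H gray
      D gray
        B gray
          B→G: G is gray → back edge
First back edge: B → G.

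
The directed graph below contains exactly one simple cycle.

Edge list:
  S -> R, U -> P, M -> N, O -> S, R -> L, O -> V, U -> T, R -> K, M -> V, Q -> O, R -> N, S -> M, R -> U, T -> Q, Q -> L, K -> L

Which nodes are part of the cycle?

DFS with gray/black marking from S:
S gray
  M gray
    V gray
    V black
    N gray
    N black
  M black
  R gray
    U gray
      P gray
      P black
      T gray
        Q gray
          O gray
            O→S: S is gray → back edge
Back edge closes the cycle S → R → U → T → Q → O → S; its vertices are {O, Q, R, S, T, U}.

O, Q, R, S, T, U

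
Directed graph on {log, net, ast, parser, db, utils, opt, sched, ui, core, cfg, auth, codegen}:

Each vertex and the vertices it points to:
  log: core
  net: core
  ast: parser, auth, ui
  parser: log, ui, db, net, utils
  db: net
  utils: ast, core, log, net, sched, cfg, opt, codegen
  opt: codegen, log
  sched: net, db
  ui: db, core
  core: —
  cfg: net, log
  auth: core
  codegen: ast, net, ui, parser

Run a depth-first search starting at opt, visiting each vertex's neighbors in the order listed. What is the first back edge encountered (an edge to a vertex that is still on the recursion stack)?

DFS from opt (visiting each vertex's neighbors in the order listed); mark gray on enter, black on exit:
opt gray
  codegen gray
    ast gray
      parser gray
        log gray
          core gray
          core black
        log black
        ui gray
          db gray
            net gray
              net→core: core black — skip
            net black
          db black
          ui→core: core black — skip
        ui black
        parser→db: db black — skip
        parser→net: net black — skip
        utils gray
          utils→ast: ast is gray → back edge
First back edge: utils → ast.

utils→ast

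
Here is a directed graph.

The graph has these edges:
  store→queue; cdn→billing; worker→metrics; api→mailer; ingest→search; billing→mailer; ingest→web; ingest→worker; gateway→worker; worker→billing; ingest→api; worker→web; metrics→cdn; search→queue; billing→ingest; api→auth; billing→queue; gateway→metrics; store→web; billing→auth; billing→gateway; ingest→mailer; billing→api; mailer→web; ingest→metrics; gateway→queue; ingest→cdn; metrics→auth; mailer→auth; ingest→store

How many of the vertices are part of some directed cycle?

6

A vertex is on a directed cycle iff it belongs to a strongly connected component of size ≥ 2 (or has a self-loop).
The vertices on cycles are {cdn, ingest, worker, billing, gateway, metrics} — 6 in total.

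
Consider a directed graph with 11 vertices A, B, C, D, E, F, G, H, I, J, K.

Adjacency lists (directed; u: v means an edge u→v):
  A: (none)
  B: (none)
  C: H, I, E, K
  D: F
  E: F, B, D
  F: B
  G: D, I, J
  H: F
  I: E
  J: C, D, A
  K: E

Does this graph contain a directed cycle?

No

DFS with white/gray/black marking, starting from E:
E gray
  F gray
    B gray
    B black
  F black
  E→B: B black — skip
  D gray
    D→F: F black — skip
  D black
E black
A gray
A black
C gray
  H gray
    H→F: F black — skip
  H black
  I gray
    I→E: E black — skip
  I black
  C→E: E black — skip
  K gray
    K→E: E black — skip
  K black
C black
G gray
  G→D: D black — skip
  G→I: I black — skip
  J gray
    J→C: C black — skip
    J→D: D black — skip
    J→A: A black — skip
  J black
G black
Every edge goes to a white or black vertex — no back edge, so the graph is acyclic.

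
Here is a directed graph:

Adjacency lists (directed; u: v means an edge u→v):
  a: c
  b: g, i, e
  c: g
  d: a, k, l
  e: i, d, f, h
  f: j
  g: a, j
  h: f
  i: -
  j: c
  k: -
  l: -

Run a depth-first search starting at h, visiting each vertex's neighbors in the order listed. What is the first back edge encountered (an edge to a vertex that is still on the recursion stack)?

a->c

DFS from h (visiting each vertex's neighbors in the order listed); mark gray on enter, black on exit:
h gray
  f gray
    j gray
      c gray
        g gray
          a gray
            a→c: c is gray → back edge
First back edge: a → c.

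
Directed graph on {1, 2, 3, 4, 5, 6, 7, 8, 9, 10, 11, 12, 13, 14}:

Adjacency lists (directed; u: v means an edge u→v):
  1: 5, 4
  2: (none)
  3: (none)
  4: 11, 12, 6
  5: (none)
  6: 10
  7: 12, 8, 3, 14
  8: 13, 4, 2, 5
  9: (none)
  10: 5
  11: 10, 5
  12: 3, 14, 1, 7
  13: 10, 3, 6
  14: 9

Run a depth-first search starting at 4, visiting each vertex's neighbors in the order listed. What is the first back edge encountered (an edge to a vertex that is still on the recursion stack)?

1→4

DFS from 4 (visiting each vertex's neighbors in the order listed); mark gray on enter, black on exit:
4 gray
  11 gray
    10 gray
      5 gray
      5 black
    10 black
    11→5: 5 black — skip
  11 black
  12 gray
    3 gray
    3 black
    14 gray
      9 gray
      9 black
    14 black
    1 gray
      1→5: 5 black — skip
      1→4: 4 is gray → back edge
First back edge: 1 → 4.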